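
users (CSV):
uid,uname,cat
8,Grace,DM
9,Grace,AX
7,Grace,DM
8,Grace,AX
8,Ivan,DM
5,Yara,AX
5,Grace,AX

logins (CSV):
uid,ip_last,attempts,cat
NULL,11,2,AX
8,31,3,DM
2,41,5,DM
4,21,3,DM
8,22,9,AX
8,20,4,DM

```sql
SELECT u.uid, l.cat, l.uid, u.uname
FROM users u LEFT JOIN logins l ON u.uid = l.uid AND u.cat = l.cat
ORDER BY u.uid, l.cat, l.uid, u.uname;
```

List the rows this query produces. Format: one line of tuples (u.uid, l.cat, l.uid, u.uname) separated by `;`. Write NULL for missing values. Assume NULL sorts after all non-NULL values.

(5, NULL, NULL, Grace); (5, NULL, NULL, Yara); (7, NULL, NULL, Grace); (8, AX, 8, Grace); (8, DM, 8, Grace); (8, DM, 8, Grace); (8, DM, 8, Ivan); (8, DM, 8, Ivan); (9, NULL, NULL, Grace)

LEFT JOIN keeps every row from `users`; unmatched rows get NULL for `logins`'s columns.
Matching on u.uid = l.uid AND u.cat = l.cat. A NULL in a compared column never satisfies the condition.
- u row (uid=8, cat=DM): matches 2 l row(s) → 2 output row(s).
- u row (uid=9, cat=AX): no match → kept, l columns NULL.
- u row (uid=7, cat=DM): no match → kept, l columns NULL.
- u row (uid=8, cat=AX): matches 1 l row(s) → 1 output row(s).
- u row (uid=8, cat=DM): matches 2 l row(s) → 2 output row(s).
- u row (uid=5, cat=AX): no match → kept, l columns NULL.
- u row (uid=5, cat=AX): no match → kept, l columns NULL.
After projecting and ordering:
u.uid | l.cat | l.uid | u.uname
5 | NULL | NULL | Grace
5 | NULL | NULL | Yara
7 | NULL | NULL | Grace
8 | AX | 8 | Grace
8 | DM | 8 | Grace
8 | DM | 8 | Grace
8 | DM | 8 | Ivan
8 | DM | 8 | Ivan
9 | NULL | NULL | Grace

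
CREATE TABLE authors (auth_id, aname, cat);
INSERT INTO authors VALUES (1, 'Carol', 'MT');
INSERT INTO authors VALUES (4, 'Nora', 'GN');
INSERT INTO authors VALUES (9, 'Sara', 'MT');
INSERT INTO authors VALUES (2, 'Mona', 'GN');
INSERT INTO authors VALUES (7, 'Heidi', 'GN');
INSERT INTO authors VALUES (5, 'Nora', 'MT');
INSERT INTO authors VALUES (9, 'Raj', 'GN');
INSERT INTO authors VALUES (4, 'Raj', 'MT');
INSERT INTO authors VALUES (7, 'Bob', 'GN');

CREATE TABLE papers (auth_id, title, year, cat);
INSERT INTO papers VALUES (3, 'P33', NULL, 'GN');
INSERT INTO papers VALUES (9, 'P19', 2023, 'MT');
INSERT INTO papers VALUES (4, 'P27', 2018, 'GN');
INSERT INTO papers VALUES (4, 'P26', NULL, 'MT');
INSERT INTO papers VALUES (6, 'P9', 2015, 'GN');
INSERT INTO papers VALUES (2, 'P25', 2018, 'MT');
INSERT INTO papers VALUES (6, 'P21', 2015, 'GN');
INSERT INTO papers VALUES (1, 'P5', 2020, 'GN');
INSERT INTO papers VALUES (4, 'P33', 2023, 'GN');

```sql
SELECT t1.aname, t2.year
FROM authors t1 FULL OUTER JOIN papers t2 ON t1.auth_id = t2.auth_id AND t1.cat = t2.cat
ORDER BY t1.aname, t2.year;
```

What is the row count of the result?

15

FULL OUTER JOIN keeps every row from both sides; unmatched rows get NULL for the other side's columns.
Matching on t1.auth_id = t2.auth_id AND t1.cat = t2.cat.
- t1[0] auth_id=1, cat=MT → no match; kept with NULLs on the t2 side.
- t1[1] auth_id=4, cat=GN → 2 match(es) in t2 → 2 row(s).
- t1[2] auth_id=9, cat=MT → 1 match(es) in t2 → 1 row(s).
- t1[3] auth_id=2, cat=GN → no match; kept with NULLs on the t2 side.
- t1[4] auth_id=7, cat=GN → no match; kept with NULLs on the t2 side.
- t1[5] auth_id=5, cat=MT → no match; kept with NULLs on the t2 side.
- t1[6] auth_id=9, cat=GN → no match; kept with NULLs on the t2 side.
- t1[7] auth_id=4, cat=MT → 1 match(es) in t2 → 1 row(s).
- t1[8] auth_id=7, cat=GN → no match; kept with NULLs on the t2 side.
- plus 5 unmatched t2 row(s), each kept with NULL t1 columns.
Total: 4 matched + 11 padded = 15 rows.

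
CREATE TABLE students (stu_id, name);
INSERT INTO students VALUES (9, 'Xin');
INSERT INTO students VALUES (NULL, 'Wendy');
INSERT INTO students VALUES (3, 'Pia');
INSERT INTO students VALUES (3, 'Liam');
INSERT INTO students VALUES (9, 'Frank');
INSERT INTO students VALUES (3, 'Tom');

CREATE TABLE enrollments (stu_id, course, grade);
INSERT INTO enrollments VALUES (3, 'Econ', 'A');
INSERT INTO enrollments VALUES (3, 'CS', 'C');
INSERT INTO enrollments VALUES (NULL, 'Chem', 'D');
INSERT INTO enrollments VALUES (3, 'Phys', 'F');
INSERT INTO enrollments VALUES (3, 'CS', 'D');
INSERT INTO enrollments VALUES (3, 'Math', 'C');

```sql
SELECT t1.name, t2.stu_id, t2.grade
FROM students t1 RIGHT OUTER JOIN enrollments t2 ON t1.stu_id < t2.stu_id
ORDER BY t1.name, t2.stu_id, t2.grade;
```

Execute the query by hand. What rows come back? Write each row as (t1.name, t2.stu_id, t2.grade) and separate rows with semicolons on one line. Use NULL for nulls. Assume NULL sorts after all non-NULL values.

(NULL, 3, A); (NULL, 3, C); (NULL, 3, C); (NULL, 3, D); (NULL, 3, F); (NULL, NULL, D)

RIGHT JOIN keeps every row from `enrollments`; unmatched rows get NULL for `students`'s columns.
Matching on t1.stu_id < t2.stu_id. A NULL in a compared column never satisfies the condition.
Matched pairs: 0; unmatched t2 rows kept: 6.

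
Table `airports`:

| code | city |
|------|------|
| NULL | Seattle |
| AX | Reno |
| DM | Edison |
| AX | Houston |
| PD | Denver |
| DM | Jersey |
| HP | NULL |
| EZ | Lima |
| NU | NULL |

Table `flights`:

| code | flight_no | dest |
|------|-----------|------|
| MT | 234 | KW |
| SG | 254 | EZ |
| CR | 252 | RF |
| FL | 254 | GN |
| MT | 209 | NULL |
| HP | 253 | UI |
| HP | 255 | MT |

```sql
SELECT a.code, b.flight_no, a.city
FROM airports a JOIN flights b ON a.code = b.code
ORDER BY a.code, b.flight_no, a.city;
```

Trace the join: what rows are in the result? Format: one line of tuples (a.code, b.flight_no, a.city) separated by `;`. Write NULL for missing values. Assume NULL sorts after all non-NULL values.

INNER JOIN keeps only pairs where the ON condition holds.
Matching on a.code = b.code. A NULL in a compared column never satisfies the condition.
- code=NULL: no matching b row, dropped.
- code=AX: no matching b row, dropped.
- code=DM: no matching b row, dropped.
- code=AX: no matching b row, dropped.
- code=PD: no matching b row, dropped.
- code=DM: no matching b row, dropped.
- code=HP: 2 matching b row(s), so 2 row(s) emitted.
- code=EZ: no matching b row, dropped.
- code=NU: no matching b row, dropped.
After projecting and ordering:
a.code | b.flight_no | a.city
HP | 253 | NULL
HP | 255 | NULL

(HP, 253, NULL); (HP, 255, NULL)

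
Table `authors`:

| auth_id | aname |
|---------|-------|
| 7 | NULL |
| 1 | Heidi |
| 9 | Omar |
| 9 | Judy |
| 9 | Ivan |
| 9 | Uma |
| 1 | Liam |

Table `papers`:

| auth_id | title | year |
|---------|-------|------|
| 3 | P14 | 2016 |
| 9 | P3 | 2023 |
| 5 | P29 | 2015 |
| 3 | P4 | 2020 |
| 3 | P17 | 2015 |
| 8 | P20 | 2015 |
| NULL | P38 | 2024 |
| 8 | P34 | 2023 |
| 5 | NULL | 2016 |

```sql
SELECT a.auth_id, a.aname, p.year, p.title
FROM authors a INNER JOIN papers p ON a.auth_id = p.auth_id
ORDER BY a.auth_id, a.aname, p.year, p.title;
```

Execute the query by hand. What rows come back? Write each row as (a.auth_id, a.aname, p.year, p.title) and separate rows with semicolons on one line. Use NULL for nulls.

(9, Ivan, 2023, P3); (9, Judy, 2023, P3); (9, Omar, 2023, P3); (9, Uma, 2023, P3)

INNER JOIN keeps only pairs where the ON condition holds.
Matching on a.auth_id = p.auth_id. A NULL in a compared column never satisfies the condition.
Matched pairs: 4.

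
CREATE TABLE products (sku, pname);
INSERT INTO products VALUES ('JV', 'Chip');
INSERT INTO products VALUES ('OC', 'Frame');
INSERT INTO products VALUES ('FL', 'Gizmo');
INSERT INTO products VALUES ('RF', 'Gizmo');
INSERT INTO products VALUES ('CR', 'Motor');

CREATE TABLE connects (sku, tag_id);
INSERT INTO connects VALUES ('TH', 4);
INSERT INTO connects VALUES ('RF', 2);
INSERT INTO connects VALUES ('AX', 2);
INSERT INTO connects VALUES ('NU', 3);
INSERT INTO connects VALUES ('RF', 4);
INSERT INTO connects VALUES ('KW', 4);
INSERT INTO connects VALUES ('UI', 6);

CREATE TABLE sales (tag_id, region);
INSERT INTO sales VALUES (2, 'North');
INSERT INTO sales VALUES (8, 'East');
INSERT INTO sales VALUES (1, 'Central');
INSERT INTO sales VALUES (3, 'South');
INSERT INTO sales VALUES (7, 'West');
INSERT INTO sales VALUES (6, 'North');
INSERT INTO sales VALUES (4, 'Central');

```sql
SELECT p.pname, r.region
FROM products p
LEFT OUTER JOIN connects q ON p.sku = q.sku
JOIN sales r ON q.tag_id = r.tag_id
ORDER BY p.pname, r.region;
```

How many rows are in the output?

2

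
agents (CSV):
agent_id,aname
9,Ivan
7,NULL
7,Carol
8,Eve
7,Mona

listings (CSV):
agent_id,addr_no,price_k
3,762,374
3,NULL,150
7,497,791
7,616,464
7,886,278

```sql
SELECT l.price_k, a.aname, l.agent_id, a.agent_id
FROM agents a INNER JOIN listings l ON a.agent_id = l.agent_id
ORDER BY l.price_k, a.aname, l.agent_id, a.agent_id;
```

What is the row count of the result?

9

INNER JOIN keeps only pairs where the ON condition holds.
Matching on a.agent_id = l.agent_id.
- agent_id=9: no matching l row, dropped.
- agent_id=7: 3 matching l row(s), so 3 row(s) emitted.
- agent_id=7: 3 matching l row(s), so 3 row(s) emitted.
- agent_id=8: no matching l row, dropped.
- agent_id=7: 3 matching l row(s), so 3 row(s) emitted.
Total: 9 rows.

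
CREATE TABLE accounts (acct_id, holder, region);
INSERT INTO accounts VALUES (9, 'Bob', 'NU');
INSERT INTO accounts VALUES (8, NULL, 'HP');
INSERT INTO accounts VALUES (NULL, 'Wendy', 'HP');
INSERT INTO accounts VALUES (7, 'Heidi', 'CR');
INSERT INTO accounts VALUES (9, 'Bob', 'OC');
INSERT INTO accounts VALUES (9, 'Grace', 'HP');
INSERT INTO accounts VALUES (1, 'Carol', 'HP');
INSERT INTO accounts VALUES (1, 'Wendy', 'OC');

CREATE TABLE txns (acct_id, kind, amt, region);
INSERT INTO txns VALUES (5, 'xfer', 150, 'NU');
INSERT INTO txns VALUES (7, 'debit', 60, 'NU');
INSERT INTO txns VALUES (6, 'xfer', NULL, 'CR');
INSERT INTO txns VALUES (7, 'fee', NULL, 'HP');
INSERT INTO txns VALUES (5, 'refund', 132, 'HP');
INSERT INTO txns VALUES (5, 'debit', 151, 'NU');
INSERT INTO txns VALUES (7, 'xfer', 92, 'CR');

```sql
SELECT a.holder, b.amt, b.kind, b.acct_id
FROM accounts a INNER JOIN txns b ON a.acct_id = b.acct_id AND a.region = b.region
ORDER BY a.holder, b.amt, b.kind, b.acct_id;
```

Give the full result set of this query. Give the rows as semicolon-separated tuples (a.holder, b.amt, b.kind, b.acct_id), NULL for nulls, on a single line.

INNER JOIN keeps only pairs where the ON condition holds.
Matching on a.acct_id = b.acct_id AND a.region = b.region. A NULL in a compared column never satisfies the condition.
Matched pairs: 1.

(Heidi, 92, xfer, 7)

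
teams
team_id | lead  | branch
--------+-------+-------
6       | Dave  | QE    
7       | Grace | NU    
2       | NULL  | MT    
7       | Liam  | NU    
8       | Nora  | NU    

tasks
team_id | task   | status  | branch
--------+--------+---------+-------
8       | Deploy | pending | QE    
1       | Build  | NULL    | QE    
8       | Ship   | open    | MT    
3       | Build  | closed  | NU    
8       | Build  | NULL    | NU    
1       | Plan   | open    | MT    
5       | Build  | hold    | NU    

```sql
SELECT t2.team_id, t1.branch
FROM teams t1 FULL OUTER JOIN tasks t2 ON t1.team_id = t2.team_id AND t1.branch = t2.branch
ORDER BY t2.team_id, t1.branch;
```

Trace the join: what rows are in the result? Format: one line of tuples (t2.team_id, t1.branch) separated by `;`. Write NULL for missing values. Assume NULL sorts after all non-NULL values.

(1, NULL); (1, NULL); (3, NULL); (5, NULL); (8, NU); (8, NULL); (8, NULL); (NULL, MT); (NULL, NU); (NULL, NU); (NULL, QE)

FULL OUTER JOIN keeps every row from both sides; unmatched rows get NULL for the other side's columns.
Matching on t1.team_id = t2.team_id AND t1.branch = t2.branch.
- team_id=6, branch=QE: no t2 row matches, row kept with t2 columns NULL.
- team_id=7, branch=NU: no t2 row matches, row kept with t2 columns NULL.
- team_id=2, branch=MT: no t2 row matches, row kept with t2 columns NULL.
- team_id=7, branch=NU: no t2 row matches, row kept with t2 columns NULL.
- team_id=8, branch=NU: 1 matching t2 row(s), so 1 row(s) emitted.
- 6 row(s) from t2 found no t1 partner → padded with NULL.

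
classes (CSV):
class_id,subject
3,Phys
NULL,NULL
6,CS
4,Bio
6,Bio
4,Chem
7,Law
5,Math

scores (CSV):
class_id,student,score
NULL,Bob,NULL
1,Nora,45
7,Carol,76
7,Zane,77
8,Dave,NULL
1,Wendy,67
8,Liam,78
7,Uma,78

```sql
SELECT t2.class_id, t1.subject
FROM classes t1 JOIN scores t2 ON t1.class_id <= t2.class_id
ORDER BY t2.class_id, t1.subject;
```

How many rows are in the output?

35

INNER JOIN keeps only pairs where the ON condition holds.
Matching on t1.class_id <= t2.class_id. A NULL in a compared column never satisfies the condition.
Matched pairs: 35.
Total: 35 rows.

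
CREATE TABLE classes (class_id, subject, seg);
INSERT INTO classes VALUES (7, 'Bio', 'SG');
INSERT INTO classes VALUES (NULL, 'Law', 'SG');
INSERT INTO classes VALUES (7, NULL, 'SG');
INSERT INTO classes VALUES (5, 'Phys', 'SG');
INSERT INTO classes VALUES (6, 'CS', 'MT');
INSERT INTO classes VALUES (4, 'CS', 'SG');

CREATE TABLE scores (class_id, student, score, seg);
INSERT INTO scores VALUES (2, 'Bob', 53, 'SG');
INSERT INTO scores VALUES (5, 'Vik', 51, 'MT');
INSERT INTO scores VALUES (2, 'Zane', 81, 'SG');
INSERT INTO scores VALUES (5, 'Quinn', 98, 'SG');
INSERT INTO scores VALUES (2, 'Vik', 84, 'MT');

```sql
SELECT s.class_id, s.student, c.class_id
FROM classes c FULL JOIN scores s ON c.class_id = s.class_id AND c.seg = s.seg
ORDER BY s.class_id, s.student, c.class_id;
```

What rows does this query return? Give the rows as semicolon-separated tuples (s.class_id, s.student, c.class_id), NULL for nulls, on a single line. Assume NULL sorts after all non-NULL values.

FULL OUTER JOIN keeps every row from both sides; unmatched rows get NULL for the other side's columns.
Matching on c.class_id = s.class_id AND c.seg = s.seg. A NULL in a compared column never satisfies the condition.
Matched pairs: 1; unmatched c rows kept: 5; unmatched s rows kept: 4.

(2, Bob, NULL); (2, Vik, NULL); (2, Zane, NULL); (5, Quinn, 5); (5, Vik, NULL); (NULL, NULL, 4); (NULL, NULL, 6); (NULL, NULL, 7); (NULL, NULL, 7); (NULL, NULL, NULL)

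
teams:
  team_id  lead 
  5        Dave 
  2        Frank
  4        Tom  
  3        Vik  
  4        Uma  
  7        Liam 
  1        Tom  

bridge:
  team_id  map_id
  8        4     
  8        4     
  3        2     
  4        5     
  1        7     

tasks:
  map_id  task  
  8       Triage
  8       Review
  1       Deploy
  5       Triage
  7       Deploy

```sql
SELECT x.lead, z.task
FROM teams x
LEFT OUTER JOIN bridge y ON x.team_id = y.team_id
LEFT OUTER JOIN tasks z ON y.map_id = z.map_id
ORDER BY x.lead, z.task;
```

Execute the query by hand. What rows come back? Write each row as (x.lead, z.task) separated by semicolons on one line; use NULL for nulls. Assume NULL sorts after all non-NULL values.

Joins associate left-to-right: teams LEFT JOIN bridge on team_id gives 7 intermediate row(s).
Then LEFT JOIN `tasks z` on map_id: each of those 7 rows is kept; rows whose y.map_id has no match in z get NULL for z's columns.

(Dave, NULL); (Frank, NULL); (Liam, NULL); (Tom, Deploy); (Tom, Triage); (Uma, Triage); (Vik, NULL)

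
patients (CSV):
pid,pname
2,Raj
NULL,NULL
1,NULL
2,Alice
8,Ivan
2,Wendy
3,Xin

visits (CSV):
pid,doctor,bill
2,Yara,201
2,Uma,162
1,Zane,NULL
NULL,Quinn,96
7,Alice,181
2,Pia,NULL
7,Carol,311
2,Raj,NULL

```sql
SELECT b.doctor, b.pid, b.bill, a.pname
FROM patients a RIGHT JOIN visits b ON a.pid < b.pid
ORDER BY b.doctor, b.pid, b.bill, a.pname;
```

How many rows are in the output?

RIGHT JOIN keeps every row from `visits`; unmatched rows get NULL for `patients`'s columns.
Matching on a.pid < b.pid. A NULL in a compared column never satisfies the condition.
Matched pairs: 14; unmatched b rows kept: 2.
Total: 14 matched + 2 padded = 16 rows.

16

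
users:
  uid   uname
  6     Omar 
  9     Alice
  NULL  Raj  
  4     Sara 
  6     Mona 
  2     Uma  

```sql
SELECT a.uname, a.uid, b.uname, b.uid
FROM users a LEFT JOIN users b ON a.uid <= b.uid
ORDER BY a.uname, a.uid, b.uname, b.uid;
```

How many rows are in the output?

17

LEFT JOIN keeps every row from `users a`; unmatched rows get NULL for `users b`'s columns.
Matching on a.uid <= b.uid. A NULL in a compared column never satisfies the condition.
- a (uid=6) pairs with 3 row(s) of b.
- a (uid=9) pairs with 1 row(s) of b.
- a (uid=NULL) has no partner → padded with NULL.
- a (uid=4) pairs with 4 row(s) of b.
- a (uid=6) pairs with 3 row(s) of b.
- a (uid=2) pairs with 5 row(s) of b.
Total: 16 matched + 1 padded = 17 rows.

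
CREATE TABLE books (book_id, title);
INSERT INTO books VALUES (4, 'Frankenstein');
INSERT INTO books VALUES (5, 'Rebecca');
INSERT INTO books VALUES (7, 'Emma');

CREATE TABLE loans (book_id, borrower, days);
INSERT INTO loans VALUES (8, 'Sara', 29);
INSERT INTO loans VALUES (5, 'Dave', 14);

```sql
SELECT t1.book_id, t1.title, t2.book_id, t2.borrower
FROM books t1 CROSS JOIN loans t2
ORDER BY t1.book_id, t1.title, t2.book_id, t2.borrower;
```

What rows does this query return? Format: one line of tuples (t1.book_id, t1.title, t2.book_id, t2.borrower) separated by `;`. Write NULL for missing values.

(4, Frankenstein, 5, Dave); (4, Frankenstein, 8, Sara); (5, Rebecca, 5, Dave); (5, Rebecca, 8, Sara); (7, Emma, 5, Dave); (7, Emma, 8, Sara)

CROSS JOIN pairs every row of `books` with every row of `loans`: 3 × 2 = 6 rows.
After projecting and ordering:
t1.book_id | t1.title | t2.book_id | t2.borrower
4 | Frankenstein | 5 | Dave
4 | Frankenstein | 8 | Sara
5 | Rebecca | 5 | Dave
5 | Rebecca | 8 | Sara
7 | Emma | 5 | Dave
7 | Emma | 8 | Sara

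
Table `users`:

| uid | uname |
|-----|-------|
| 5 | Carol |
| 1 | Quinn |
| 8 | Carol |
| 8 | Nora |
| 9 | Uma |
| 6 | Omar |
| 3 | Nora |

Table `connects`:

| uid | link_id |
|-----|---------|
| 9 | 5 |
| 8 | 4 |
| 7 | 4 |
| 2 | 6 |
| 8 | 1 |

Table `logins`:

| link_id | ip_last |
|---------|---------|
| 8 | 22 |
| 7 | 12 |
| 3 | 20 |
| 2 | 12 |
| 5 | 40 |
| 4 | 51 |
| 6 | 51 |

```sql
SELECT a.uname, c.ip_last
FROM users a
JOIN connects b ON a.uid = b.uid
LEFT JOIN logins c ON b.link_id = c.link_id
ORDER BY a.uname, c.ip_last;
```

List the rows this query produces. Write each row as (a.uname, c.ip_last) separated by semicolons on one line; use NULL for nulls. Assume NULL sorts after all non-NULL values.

(Carol, 51); (Carol, NULL); (Nora, 51); (Nora, NULL); (Uma, 40)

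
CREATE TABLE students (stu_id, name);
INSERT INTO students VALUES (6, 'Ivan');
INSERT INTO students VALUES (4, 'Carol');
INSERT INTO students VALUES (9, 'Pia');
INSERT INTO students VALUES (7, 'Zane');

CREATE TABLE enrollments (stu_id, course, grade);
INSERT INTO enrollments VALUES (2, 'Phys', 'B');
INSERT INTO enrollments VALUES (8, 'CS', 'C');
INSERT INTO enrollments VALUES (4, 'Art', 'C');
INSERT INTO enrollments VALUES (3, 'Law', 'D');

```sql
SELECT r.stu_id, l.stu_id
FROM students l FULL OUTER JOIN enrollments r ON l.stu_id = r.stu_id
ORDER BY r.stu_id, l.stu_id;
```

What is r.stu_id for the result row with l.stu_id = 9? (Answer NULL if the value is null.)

FULL OUTER JOIN keeps every row from both sides; unmatched rows get NULL for the other side's columns.
Matching on l.stu_id = r.stu_id.
Matched pairs: 1; unmatched l rows kept: 3; unmatched r rows kept: 3.

NULL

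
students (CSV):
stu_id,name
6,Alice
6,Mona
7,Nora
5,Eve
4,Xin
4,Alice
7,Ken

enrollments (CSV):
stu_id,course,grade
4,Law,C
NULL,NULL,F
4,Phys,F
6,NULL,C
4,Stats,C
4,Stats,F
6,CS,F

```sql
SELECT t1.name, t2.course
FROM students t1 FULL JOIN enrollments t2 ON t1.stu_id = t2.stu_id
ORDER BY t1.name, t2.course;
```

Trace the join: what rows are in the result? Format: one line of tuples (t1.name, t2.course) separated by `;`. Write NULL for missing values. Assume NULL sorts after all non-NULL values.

(Alice, CS); (Alice, Law); (Alice, Phys); (Alice, Stats); (Alice, Stats); (Alice, NULL); (Eve, NULL); (Ken, NULL); (Mona, CS); (Mona, NULL); (Nora, NULL); (Xin, Law); (Xin, Phys); (Xin, Stats); (Xin, Stats); (NULL, NULL)

FULL OUTER JOIN keeps every row from both sides; unmatched rows get NULL for the other side's columns.
Matching on t1.stu_id = t2.stu_id. A NULL in a compared column never satisfies the condition.
- t1 row (stu_id=6): matches 2 t2 row(s) → 2 output row(s).
- t1 row (stu_id=6): matches 2 t2 row(s) → 2 output row(s).
- t1 row (stu_id=7): no match → kept, t2 columns NULL.
- t1 row (stu_id=5): no match → kept, t2 columns NULL.
- t1 row (stu_id=4): matches 4 t2 row(s) → 4 output row(s).
- t1 row (stu_id=4): matches 4 t2 row(s) → 4 output row(s).
- t1 row (stu_id=7): no match → kept, t2 columns NULL.
- 1 row(s) from t2 found no t1 partner → padded with NULL.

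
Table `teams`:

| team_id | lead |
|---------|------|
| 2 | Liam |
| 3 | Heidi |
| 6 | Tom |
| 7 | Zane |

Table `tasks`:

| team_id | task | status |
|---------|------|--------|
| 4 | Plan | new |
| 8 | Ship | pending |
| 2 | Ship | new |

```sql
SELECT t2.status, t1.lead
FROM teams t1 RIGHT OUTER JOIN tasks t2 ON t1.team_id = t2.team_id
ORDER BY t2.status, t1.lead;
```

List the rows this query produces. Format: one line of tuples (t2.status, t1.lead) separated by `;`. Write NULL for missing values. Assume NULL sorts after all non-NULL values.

RIGHT JOIN keeps every row from `tasks`; unmatched rows get NULL for `teams`'s columns.
Matching on t1.team_id = t2.team_id.
- t1 (team_id=2) pairs with 1 row(s) of t2.
- t1 (team_id=3) has no partner in t2.
- t1 (team_id=6) has no partner in t2.
- t1 (team_id=7) has no partner in t2.
- 2 row(s) from t2 found no t1 partner → padded with NULL.
After projecting and ordering:
t2.status | t1.lead
new | Liam
new | NULL
pending | NULL

(new, Liam); (new, NULL); (pending, NULL)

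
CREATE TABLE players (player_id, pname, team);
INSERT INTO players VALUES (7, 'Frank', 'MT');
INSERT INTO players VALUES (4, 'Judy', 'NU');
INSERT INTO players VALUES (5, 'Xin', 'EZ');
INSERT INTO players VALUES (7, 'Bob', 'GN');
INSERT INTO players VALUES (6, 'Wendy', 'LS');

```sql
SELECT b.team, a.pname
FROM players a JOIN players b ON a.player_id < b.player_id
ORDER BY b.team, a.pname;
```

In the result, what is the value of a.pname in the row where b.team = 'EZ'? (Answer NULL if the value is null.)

INNER JOIN keeps only pairs where the ON condition holds.
Matching on a.player_id < b.player_id.
- a (player_id=7) has no partner → excluded.
- a (player_id=4) pairs with 4 row(s) of b.
- a (player_id=5) pairs with 3 row(s) of b.
- a (player_id=7) has no partner → excluded.
- a (player_id=6) pairs with 2 row(s) of b.

Judy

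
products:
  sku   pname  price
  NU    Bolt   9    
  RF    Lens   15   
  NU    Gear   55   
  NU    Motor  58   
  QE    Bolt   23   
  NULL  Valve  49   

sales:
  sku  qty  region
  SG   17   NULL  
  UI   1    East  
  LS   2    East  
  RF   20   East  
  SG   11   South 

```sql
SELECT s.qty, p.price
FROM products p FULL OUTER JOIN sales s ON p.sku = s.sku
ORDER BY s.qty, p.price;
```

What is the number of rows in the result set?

FULL OUTER JOIN keeps every row from both sides; unmatched rows get NULL for the other side's columns.
Matching on p.sku = s.sku. A NULL in a compared column never satisfies the condition.
- p (sku=NU) has no partner → padded with NULL.
- p (sku=RF) pairs with 1 row(s) of s.
- p (sku=NU) has no partner → padded with NULL.
- p (sku=NU) has no partner → padded with NULL.
- p (sku=QE) has no partner → padded with NULL.
- p (sku=NULL) has no partner → padded with NULL.
- 4 row(s) from s found no p partner → padded with NULL.
Total: 1 matched + 9 padded = 10 rows.

10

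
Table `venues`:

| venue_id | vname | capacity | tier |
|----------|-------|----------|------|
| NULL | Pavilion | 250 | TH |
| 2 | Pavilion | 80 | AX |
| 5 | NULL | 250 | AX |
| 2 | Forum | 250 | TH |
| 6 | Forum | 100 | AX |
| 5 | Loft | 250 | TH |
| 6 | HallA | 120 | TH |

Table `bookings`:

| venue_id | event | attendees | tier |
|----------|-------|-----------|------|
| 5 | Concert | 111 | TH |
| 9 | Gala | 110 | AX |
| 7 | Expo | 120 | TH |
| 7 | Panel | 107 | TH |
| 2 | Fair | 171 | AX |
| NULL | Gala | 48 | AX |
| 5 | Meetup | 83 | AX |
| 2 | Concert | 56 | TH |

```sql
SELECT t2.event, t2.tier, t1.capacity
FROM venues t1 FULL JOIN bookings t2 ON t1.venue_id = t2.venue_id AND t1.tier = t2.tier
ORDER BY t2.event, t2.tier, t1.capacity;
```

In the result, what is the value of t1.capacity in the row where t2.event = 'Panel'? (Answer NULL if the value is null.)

NULL

FULL OUTER JOIN keeps every row from both sides; unmatched rows get NULL for the other side's columns.
Matching on t1.venue_id = t2.venue_id AND t1.tier = t2.tier. A NULL in a compared column never satisfies the condition.
- t1 (venue_id=NULL, tier=TH) has no partner → padded with NULL.
- t1 (venue_id=2, tier=AX) pairs with 1 row(s) of t2.
- t1 (venue_id=5, tier=AX) pairs with 1 row(s) of t2.
- t1 (venue_id=2, tier=TH) pairs with 1 row(s) of t2.
- t1 (venue_id=6, tier=AX) has no partner → padded with NULL.
- t1 (venue_id=5, tier=TH) pairs with 1 row(s) of t2.
- t1 (venue_id=6, tier=TH) has no partner → padded with NULL.
- 4 row(s) from t2 found no t1 partner → padded with NULL.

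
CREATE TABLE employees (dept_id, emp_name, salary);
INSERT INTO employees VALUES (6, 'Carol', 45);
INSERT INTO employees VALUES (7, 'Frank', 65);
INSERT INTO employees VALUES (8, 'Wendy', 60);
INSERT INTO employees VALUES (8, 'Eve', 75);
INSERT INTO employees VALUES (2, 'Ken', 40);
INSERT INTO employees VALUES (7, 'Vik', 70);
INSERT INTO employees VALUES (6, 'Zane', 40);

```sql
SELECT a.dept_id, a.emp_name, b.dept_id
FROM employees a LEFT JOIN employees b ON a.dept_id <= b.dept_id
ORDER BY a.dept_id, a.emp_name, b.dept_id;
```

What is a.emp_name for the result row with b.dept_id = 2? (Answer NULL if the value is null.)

Ken

LEFT JOIN keeps every row from `employees a`; unmatched rows get NULL for `employees b`'s columns.
Matching on a.dept_id <= b.dept_id.
Matched pairs: 31; unmatched a rows kept: 0.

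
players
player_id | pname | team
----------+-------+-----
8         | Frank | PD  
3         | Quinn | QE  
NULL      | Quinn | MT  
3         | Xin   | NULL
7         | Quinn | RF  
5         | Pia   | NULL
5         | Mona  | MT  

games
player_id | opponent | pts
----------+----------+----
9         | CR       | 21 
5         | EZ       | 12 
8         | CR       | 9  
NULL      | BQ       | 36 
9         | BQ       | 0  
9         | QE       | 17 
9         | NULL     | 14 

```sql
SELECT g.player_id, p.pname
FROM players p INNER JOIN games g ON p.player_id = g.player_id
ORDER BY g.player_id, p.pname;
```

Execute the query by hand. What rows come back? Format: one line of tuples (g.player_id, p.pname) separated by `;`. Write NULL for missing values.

INNER JOIN keeps only pairs where the ON condition holds.
Matching on p.player_id = g.player_id. A NULL in a compared column never satisfies the condition.
- p row (player_id=8): matches 1 g row(s) → 1 output row(s).
- p row (player_id=3): no match → dropped.
- p row (player_id=NULL): no match → dropped.
- p row (player_id=3): no match → dropped.
- p row (player_id=7): no match → dropped.
- p row (player_id=5): matches 1 g row(s) → 1 output row(s).
- p row (player_id=5): matches 1 g row(s) → 1 output row(s).
After projecting and ordering:
g.player_id | p.pname
5 | Mona
5 | Pia
8 | Frank

(5, Mona); (5, Pia); (8, Frank)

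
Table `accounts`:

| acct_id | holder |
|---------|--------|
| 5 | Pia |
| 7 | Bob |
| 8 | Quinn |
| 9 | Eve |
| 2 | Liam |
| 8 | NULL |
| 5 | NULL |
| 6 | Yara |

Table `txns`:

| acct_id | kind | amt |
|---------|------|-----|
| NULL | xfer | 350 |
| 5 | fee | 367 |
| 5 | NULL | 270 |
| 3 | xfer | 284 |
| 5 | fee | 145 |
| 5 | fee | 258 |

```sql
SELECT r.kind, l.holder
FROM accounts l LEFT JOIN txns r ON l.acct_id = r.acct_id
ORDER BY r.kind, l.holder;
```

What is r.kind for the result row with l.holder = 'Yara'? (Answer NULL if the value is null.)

LEFT JOIN keeps every row from `accounts`; unmatched rows get NULL for `txns`'s columns.
Matching on l.acct_id = r.acct_id. A NULL in a compared column never satisfies the condition.
Matched pairs: 8; unmatched l rows kept: 6.

NULL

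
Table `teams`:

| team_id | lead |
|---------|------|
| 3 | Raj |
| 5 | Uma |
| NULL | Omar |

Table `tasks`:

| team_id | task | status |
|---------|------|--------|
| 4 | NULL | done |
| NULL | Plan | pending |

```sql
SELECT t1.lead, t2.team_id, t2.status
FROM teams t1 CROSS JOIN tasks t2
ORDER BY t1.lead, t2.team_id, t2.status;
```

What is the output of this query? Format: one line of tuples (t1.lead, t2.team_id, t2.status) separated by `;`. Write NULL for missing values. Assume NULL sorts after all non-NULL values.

CROSS JOIN pairs every row of `teams` with every row of `tasks`: 3 × 2 = 6 rows.

(Omar, 4, done); (Omar, NULL, pending); (Raj, 4, done); (Raj, NULL, pending); (Uma, 4, done); (Uma, NULL, pending)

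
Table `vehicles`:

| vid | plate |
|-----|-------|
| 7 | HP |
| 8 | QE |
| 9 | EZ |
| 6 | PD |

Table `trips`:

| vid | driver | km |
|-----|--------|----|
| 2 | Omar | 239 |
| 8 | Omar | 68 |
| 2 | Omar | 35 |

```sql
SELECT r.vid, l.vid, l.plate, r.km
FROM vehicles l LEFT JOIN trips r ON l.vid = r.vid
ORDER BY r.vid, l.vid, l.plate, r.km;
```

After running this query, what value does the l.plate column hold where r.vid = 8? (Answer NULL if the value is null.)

LEFT JOIN keeps every row from `vehicles`; unmatched rows get NULL for `trips`'s columns.
Matching on l.vid = r.vid.
- l row (vid=7): no match → kept, r columns NULL.
- l row (vid=8): matches 1 r row(s) → 1 output row(s).
- l row (vid=9): no match → kept, r columns NULL.
- l row (vid=6): no match → kept, r columns NULL.

QE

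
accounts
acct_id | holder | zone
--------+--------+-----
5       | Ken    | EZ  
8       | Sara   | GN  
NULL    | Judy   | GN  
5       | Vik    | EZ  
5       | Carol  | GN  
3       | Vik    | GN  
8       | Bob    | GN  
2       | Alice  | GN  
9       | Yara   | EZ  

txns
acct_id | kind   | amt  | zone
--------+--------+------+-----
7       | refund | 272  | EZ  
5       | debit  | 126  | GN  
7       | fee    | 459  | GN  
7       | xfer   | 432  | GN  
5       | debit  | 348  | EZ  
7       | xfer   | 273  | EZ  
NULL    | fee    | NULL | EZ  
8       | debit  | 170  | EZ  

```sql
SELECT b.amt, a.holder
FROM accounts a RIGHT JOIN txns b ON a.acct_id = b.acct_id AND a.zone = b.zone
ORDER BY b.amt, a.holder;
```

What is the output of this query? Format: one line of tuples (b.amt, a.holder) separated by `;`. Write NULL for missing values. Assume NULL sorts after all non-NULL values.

(126, Carol); (170, NULL); (272, NULL); (273, NULL); (348, Ken); (348, Vik); (432, NULL); (459, NULL); (NULL, NULL)

RIGHT JOIN keeps every row from `txns`; unmatched rows get NULL for `accounts`'s columns.
Matching on a.acct_id = b.acct_id AND a.zone = b.zone. A NULL in a compared column never satisfies the condition.
Matched pairs: 3; unmatched b rows kept: 6.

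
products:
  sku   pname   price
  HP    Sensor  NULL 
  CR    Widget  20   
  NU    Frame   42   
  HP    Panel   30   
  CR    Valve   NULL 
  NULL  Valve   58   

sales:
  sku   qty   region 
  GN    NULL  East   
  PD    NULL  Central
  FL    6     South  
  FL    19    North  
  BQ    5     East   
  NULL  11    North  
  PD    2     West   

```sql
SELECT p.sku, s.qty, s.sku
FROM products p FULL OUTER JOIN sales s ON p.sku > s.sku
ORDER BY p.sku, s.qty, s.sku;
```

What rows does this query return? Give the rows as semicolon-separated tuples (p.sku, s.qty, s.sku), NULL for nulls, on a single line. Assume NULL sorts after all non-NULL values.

(CR, 5, BQ); (CR, 5, BQ); (HP, 5, BQ); (HP, 5, BQ); (HP, 6, FL); (HP, 6, FL); (HP, 19, FL); (HP, 19, FL); (HP, NULL, GN); (HP, NULL, GN); (NU, 5, BQ); (NU, 6, FL); (NU, 19, FL); (NU, NULL, GN); (NULL, 2, PD); (NULL, 11, NULL); (NULL, NULL, PD); (NULL, NULL, NULL)

FULL OUTER JOIN keeps every row from both sides; unmatched rows get NULL for the other side's columns.
Matching on p.sku > s.sku. A NULL in a compared column never satisfies the condition.
- p[0] sku=HP → 4 match(es) in s → 4 row(s).
- p[1] sku=CR → 1 match(es) in s → 1 row(s).
- p[2] sku=NU → 4 match(es) in s → 4 row(s).
- p[3] sku=HP → 4 match(es) in s → 4 row(s).
- p[4] sku=CR → 1 match(es) in s → 1 row(s).
- p[5] sku=NULL → no match; kept with NULLs on the s side.
- 3 row(s) from s found no p partner → padded with NULL.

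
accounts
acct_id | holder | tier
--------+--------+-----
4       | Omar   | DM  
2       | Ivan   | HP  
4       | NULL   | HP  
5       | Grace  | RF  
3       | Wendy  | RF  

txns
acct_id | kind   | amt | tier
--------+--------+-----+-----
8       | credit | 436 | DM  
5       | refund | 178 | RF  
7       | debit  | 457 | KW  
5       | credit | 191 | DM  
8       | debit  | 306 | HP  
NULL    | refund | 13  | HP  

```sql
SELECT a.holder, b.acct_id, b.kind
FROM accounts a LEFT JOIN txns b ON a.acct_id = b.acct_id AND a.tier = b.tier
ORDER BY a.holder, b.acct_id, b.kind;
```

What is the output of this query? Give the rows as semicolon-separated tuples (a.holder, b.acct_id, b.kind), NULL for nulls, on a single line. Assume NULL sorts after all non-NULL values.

LEFT JOIN keeps every row from `accounts`; unmatched rows get NULL for `txns`'s columns.
Matching on a.acct_id = b.acct_id AND a.tier = b.tier. A NULL in a compared column never satisfies the condition.
Matched pairs: 1; unmatched a rows kept: 4.

(Grace, 5, refund); (Ivan, NULL, NULL); (Omar, NULL, NULL); (Wendy, NULL, NULL); (NULL, NULL, NULL)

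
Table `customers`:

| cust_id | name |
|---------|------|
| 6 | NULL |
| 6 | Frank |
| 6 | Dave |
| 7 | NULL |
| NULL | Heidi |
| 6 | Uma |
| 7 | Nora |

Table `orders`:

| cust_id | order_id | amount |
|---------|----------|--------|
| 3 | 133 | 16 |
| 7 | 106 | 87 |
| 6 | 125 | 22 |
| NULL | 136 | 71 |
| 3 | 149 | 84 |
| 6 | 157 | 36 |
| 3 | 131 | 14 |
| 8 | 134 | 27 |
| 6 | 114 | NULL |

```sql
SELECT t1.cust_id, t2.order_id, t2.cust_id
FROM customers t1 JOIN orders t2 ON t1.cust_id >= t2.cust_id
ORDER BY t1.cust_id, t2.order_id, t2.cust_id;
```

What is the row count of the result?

38

INNER JOIN keeps only pairs where the ON condition holds.
Matching on t1.cust_id >= t2.cust_id. A NULL in a compared column never satisfies the condition.
- t1 (cust_id=6) pairs with 6 row(s) of t2.
- t1 (cust_id=6) pairs with 6 row(s) of t2.
- t1 (cust_id=6) pairs with 6 row(s) of t2.
- t1 (cust_id=7) pairs with 7 row(s) of t2.
- t1 (cust_id=NULL) has no partner → excluded.
- t1 (cust_id=6) pairs with 6 row(s) of t2.
- t1 (cust_id=7) pairs with 7 row(s) of t2.
Total: 38 rows.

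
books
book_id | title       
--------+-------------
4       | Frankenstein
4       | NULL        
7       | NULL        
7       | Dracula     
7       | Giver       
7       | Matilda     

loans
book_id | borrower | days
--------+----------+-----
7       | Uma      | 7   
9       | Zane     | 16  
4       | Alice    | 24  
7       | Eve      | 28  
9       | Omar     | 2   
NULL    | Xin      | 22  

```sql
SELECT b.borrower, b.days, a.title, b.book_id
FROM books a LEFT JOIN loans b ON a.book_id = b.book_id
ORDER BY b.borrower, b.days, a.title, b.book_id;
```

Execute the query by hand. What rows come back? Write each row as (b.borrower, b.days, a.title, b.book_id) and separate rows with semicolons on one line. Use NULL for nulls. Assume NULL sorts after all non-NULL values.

(Alice, 24, Frankenstein, 4); (Alice, 24, NULL, 4); (Eve, 28, Dracula, 7); (Eve, 28, Giver, 7); (Eve, 28, Matilda, 7); (Eve, 28, NULL, 7); (Uma, 7, Dracula, 7); (Uma, 7, Giver, 7); (Uma, 7, Matilda, 7); (Uma, 7, NULL, 7)

LEFT JOIN keeps every row from `books`; unmatched rows get NULL for `loans`'s columns.
Matching on a.book_id = b.book_id. A NULL in a compared column never satisfies the condition.
- a[0] book_id=4 → 1 match(es) in b → 1 row(s).
- a[1] book_id=4 → 1 match(es) in b → 1 row(s).
- a[2] book_id=7 → 2 match(es) in b → 2 row(s).
- a[3] book_id=7 → 2 match(es) in b → 2 row(s).
- a[4] book_id=7 → 2 match(es) in b → 2 row(s).
- a[5] book_id=7 → 2 match(es) in b → 2 row(s).
After projecting and ordering:
b.borrower | b.days | a.title | b.book_id
Alice | 24 | Frankenstein | 4
Alice | 24 | NULL | 4
Eve | 28 | Dracula | 7
Eve | 28 | Giver | 7
Eve | 28 | Matilda | 7
Eve | 28 | NULL | 7
Uma | 7 | Dracula | 7
Uma | 7 | Giver | 7
Uma | 7 | Matilda | 7
Uma | 7 | NULL | 7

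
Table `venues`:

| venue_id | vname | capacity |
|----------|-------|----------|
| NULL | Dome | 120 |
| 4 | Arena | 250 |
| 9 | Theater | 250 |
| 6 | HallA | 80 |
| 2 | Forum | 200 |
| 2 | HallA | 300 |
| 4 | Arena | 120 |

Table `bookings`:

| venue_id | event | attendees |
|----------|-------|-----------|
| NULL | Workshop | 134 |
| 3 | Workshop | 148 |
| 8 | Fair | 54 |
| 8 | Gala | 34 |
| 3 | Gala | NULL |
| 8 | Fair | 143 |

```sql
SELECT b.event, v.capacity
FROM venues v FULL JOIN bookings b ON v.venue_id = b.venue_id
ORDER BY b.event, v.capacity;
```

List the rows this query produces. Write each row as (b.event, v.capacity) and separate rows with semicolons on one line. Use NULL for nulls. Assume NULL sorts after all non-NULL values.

(Fair, NULL); (Fair, NULL); (Gala, NULL); (Gala, NULL); (Workshop, NULL); (Workshop, NULL); (NULL, 80); (NULL, 120); (NULL, 120); (NULL, 200); (NULL, 250); (NULL, 250); (NULL, 300)

FULL OUTER JOIN keeps every row from both sides; unmatched rows get NULL for the other side's columns.
Matching on v.venue_id = b.venue_id. A NULL in a compared column never satisfies the condition.
Matched pairs: 0; unmatched v rows kept: 7; unmatched b rows kept: 6.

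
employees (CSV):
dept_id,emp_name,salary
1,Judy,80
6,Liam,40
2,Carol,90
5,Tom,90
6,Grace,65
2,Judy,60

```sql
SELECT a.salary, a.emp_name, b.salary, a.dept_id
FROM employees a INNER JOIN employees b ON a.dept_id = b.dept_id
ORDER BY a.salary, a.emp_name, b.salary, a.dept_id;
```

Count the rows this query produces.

10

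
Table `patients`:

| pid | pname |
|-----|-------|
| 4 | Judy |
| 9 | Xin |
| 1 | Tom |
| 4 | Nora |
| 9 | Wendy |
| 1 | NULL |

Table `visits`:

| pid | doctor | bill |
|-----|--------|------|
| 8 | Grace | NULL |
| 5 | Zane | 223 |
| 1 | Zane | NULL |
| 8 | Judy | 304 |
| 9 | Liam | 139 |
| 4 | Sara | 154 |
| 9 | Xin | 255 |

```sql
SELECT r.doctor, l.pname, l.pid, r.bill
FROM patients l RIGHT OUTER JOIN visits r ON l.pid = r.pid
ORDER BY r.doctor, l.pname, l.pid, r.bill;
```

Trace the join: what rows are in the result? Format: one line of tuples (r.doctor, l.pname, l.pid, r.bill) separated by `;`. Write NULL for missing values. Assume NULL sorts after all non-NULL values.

RIGHT JOIN keeps every row from `visits`; unmatched rows get NULL for `patients`'s columns.
Matching on l.pid = r.pid.
Matched pairs: 8; unmatched r rows kept: 3.

(Grace, NULL, NULL, NULL); (Judy, NULL, NULL, 304); (Liam, Wendy, 9, 139); (Liam, Xin, 9, 139); (Sara, Judy, 4, 154); (Sara, Nora, 4, 154); (Xin, Wendy, 9, 255); (Xin, Xin, 9, 255); (Zane, Tom, 1, NULL); (Zane, NULL, 1, NULL); (Zane, NULL, NULL, 223)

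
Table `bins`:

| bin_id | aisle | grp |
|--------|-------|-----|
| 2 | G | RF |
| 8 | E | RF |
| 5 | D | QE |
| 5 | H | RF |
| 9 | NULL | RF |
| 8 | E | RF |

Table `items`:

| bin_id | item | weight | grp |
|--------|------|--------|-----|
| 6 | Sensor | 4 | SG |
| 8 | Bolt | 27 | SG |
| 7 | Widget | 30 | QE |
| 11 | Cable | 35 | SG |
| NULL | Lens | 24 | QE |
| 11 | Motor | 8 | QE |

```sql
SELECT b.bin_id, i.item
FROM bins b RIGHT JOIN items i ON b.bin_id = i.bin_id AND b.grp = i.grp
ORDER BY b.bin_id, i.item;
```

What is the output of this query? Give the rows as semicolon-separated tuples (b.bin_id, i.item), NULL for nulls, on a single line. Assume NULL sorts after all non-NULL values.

RIGHT JOIN keeps every row from `items`; unmatched rows get NULL for `bins`'s columns.
Matching on b.bin_id = i.bin_id AND b.grp = i.grp. A NULL in a compared column never satisfies the condition.
Matched pairs: 0; unmatched i rows kept: 6.

(NULL, Bolt); (NULL, Cable); (NULL, Lens); (NULL, Motor); (NULL, Sensor); (NULL, Widget)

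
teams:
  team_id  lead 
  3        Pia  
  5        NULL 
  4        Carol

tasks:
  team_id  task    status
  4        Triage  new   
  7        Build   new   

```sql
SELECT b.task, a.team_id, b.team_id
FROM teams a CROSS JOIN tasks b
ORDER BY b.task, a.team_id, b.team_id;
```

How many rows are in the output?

CROSS JOIN pairs every row of `teams` with every row of `tasks`: 3 × 2 = 6 rows.

6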